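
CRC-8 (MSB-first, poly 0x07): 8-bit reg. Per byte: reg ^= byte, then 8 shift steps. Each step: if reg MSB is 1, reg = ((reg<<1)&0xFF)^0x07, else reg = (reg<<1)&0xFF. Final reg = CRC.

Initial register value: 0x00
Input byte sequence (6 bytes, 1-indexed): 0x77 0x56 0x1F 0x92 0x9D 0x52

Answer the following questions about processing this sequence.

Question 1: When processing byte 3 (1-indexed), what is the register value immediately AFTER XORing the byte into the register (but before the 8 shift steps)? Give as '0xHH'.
Answer: 0x73

Derivation:
Register before byte 3: 0x6C
Byte 3: 0x1F
0x6C XOR 0x1F = 0x73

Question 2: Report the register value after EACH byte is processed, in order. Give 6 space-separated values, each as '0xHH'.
0x42 0x6C 0x5E 0x6A 0xCB 0xC6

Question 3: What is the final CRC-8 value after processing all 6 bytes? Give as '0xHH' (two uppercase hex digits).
Answer: 0xC6

Derivation:
After byte 1 (0x77): reg=0x42
After byte 2 (0x56): reg=0x6C
After byte 3 (0x1F): reg=0x5E
After byte 4 (0x92): reg=0x6A
After byte 5 (0x9D): reg=0xCB
After byte 6 (0x52): reg=0xC6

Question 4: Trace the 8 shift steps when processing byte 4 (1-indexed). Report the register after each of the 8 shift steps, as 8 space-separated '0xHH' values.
After byte 1 (0x77): reg=0x42
After byte 2 (0x56): reg=0x6C
After byte 3 (0x1F): reg=0x5E
Register before byte 4: 0x5E
After XOR with byte 0x92: 0xCC

Answer: 0x9F 0x39 0x72 0xE4 0xCF 0x99 0x35 0x6A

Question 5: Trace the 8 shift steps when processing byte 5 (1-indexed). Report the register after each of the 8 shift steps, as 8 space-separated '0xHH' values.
Answer: 0xE9 0xD5 0xAD 0x5D 0xBA 0x73 0xE6 0xCB

Derivation:
After byte 1 (0x77): reg=0x42
After byte 2 (0x56): reg=0x6C
After byte 3 (0x1F): reg=0x5E
After byte 4 (0x92): reg=0x6A
Register before byte 5: 0x6A
After XOR with byte 0x9D: 0xF7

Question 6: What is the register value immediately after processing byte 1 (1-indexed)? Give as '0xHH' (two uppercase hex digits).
After byte 1 (0x77): reg=0x42

Answer: 0x42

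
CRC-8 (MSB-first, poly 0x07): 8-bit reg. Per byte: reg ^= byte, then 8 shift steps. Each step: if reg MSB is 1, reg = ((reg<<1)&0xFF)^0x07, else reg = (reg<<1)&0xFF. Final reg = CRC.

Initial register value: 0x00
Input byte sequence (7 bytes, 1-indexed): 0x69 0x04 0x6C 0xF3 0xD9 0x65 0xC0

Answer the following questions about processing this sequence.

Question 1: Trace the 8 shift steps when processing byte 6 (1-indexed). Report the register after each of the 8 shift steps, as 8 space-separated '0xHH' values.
After byte 1 (0x69): reg=0x18
After byte 2 (0x04): reg=0x54
After byte 3 (0x6C): reg=0xA8
After byte 4 (0xF3): reg=0x86
After byte 5 (0xD9): reg=0x9A
Register before byte 6: 0x9A
After XOR with byte 0x65: 0xFF

Answer: 0xF9 0xF5 0xED 0xDD 0xBD 0x7D 0xFA 0xF3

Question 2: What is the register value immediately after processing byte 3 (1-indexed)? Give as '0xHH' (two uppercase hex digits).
Answer: 0xA8

Derivation:
After byte 1 (0x69): reg=0x18
After byte 2 (0x04): reg=0x54
After byte 3 (0x6C): reg=0xA8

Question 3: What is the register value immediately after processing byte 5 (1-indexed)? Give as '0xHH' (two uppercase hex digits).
Answer: 0x9A

Derivation:
After byte 1 (0x69): reg=0x18
After byte 2 (0x04): reg=0x54
After byte 3 (0x6C): reg=0xA8
After byte 4 (0xF3): reg=0x86
After byte 5 (0xD9): reg=0x9A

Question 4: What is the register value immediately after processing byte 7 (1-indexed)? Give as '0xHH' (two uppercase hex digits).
Answer: 0x99

Derivation:
After byte 1 (0x69): reg=0x18
After byte 2 (0x04): reg=0x54
After byte 3 (0x6C): reg=0xA8
After byte 4 (0xF3): reg=0x86
After byte 5 (0xD9): reg=0x9A
After byte 6 (0x65): reg=0xF3
After byte 7 (0xC0): reg=0x99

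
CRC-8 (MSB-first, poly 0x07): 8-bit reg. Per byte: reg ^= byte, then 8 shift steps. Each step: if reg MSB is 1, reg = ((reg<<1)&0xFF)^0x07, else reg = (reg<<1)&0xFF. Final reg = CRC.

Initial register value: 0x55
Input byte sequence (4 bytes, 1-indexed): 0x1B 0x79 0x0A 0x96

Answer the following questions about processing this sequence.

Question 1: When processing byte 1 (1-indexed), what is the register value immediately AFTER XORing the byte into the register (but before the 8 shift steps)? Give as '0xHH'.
Answer: 0x4E

Derivation:
Register before byte 1: 0x55
Byte 1: 0x1B
0x55 XOR 0x1B = 0x4E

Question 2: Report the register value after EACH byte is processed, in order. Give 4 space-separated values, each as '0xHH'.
0xED 0xE5 0x83 0x6B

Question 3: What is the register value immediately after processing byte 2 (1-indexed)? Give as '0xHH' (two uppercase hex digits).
Answer: 0xE5

Derivation:
After byte 1 (0x1B): reg=0xED
After byte 2 (0x79): reg=0xE5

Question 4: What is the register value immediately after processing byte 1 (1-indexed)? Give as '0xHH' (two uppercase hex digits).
After byte 1 (0x1B): reg=0xED

Answer: 0xED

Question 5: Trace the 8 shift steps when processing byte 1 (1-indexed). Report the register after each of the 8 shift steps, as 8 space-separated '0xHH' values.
Register before byte 1: 0x55
After XOR with byte 0x1B: 0x4E

Answer: 0x9C 0x3F 0x7E 0xFC 0xFF 0xF9 0xF5 0xED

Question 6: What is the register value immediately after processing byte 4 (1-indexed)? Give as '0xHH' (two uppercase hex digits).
Answer: 0x6B

Derivation:
After byte 1 (0x1B): reg=0xED
After byte 2 (0x79): reg=0xE5
After byte 3 (0x0A): reg=0x83
After byte 4 (0x96): reg=0x6B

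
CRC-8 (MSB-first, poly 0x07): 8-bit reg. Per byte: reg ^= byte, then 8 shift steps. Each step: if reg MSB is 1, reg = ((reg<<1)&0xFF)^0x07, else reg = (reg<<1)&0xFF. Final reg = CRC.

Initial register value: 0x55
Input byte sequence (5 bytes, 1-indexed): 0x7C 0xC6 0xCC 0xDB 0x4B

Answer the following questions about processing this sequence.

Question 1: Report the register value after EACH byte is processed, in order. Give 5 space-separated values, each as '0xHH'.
0xDF 0x4F 0x80 0x86 0x6D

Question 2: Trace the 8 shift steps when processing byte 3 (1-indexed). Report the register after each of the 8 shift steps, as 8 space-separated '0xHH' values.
After byte 1 (0x7C): reg=0xDF
After byte 2 (0xC6): reg=0x4F
Register before byte 3: 0x4F
After XOR with byte 0xCC: 0x83

Answer: 0x01 0x02 0x04 0x08 0x10 0x20 0x40 0x80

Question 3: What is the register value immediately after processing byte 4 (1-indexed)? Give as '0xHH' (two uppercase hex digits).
After byte 1 (0x7C): reg=0xDF
After byte 2 (0xC6): reg=0x4F
After byte 3 (0xCC): reg=0x80
After byte 4 (0xDB): reg=0x86

Answer: 0x86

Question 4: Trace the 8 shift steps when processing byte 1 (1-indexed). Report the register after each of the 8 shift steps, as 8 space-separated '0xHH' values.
Register before byte 1: 0x55
After XOR with byte 0x7C: 0x29

Answer: 0x52 0xA4 0x4F 0x9E 0x3B 0x76 0xEC 0xDF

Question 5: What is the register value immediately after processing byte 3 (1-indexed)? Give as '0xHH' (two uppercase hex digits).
Answer: 0x80

Derivation:
After byte 1 (0x7C): reg=0xDF
After byte 2 (0xC6): reg=0x4F
After byte 3 (0xCC): reg=0x80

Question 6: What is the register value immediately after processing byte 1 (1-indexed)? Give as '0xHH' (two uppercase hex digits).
Answer: 0xDF

Derivation:
After byte 1 (0x7C): reg=0xDF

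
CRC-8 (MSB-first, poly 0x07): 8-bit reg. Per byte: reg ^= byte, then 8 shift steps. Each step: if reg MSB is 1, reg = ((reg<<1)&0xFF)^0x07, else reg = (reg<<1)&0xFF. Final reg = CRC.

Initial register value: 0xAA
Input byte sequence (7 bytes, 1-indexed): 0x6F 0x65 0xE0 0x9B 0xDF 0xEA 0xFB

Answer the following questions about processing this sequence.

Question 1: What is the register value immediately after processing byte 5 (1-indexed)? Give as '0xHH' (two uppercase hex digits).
After byte 1 (0x6F): reg=0x55
After byte 2 (0x65): reg=0x90
After byte 3 (0xE0): reg=0x57
After byte 4 (0x9B): reg=0x6A
After byte 5 (0xDF): reg=0x02

Answer: 0x02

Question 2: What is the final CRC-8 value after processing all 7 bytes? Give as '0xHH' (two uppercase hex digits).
Answer: 0x04

Derivation:
After byte 1 (0x6F): reg=0x55
After byte 2 (0x65): reg=0x90
After byte 3 (0xE0): reg=0x57
After byte 4 (0x9B): reg=0x6A
After byte 5 (0xDF): reg=0x02
After byte 6 (0xEA): reg=0x96
After byte 7 (0xFB): reg=0x04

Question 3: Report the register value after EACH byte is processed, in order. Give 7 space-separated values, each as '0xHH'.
0x55 0x90 0x57 0x6A 0x02 0x96 0x04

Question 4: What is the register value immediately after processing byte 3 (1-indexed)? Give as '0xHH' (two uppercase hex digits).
Answer: 0x57

Derivation:
After byte 1 (0x6F): reg=0x55
After byte 2 (0x65): reg=0x90
After byte 3 (0xE0): reg=0x57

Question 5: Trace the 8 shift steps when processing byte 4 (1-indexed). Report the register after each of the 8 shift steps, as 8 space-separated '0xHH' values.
Answer: 0x9F 0x39 0x72 0xE4 0xCF 0x99 0x35 0x6A

Derivation:
After byte 1 (0x6F): reg=0x55
After byte 2 (0x65): reg=0x90
After byte 3 (0xE0): reg=0x57
Register before byte 4: 0x57
After XOR with byte 0x9B: 0xCC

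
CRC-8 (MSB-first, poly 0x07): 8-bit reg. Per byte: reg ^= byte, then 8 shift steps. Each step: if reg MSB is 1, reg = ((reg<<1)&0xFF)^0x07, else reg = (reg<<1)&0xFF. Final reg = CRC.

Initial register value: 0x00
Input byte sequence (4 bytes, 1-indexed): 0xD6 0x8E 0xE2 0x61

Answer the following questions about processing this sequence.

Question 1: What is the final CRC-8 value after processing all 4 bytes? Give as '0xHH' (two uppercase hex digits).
Answer: 0xD7

Derivation:
After byte 1 (0xD6): reg=0x2C
After byte 2 (0x8E): reg=0x67
After byte 3 (0xE2): reg=0x92
After byte 4 (0x61): reg=0xD7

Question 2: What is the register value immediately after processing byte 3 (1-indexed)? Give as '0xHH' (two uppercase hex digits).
After byte 1 (0xD6): reg=0x2C
After byte 2 (0x8E): reg=0x67
After byte 3 (0xE2): reg=0x92

Answer: 0x92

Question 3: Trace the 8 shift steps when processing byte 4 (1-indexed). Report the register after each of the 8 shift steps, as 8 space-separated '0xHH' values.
After byte 1 (0xD6): reg=0x2C
After byte 2 (0x8E): reg=0x67
After byte 3 (0xE2): reg=0x92
Register before byte 4: 0x92
After XOR with byte 0x61: 0xF3

Answer: 0xE1 0xC5 0x8D 0x1D 0x3A 0x74 0xE8 0xD7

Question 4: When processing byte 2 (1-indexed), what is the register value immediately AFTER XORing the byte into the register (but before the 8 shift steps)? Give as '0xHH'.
Register before byte 2: 0x2C
Byte 2: 0x8E
0x2C XOR 0x8E = 0xA2

Answer: 0xA2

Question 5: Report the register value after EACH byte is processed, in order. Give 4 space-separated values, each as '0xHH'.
0x2C 0x67 0x92 0xD7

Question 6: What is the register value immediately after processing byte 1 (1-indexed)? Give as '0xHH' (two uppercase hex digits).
Answer: 0x2C

Derivation:
After byte 1 (0xD6): reg=0x2C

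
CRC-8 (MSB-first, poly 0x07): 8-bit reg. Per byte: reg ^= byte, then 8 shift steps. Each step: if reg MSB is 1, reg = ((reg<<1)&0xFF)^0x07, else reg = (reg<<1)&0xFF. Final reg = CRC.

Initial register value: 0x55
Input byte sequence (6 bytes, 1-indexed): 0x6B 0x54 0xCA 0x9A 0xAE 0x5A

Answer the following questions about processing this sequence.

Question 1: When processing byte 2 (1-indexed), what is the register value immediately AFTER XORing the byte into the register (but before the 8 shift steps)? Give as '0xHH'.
Register before byte 2: 0xBA
Byte 2: 0x54
0xBA XOR 0x54 = 0xEE

Answer: 0xEE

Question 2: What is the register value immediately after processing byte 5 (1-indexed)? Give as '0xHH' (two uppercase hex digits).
After byte 1 (0x6B): reg=0xBA
After byte 2 (0x54): reg=0x84
After byte 3 (0xCA): reg=0xED
After byte 4 (0x9A): reg=0x42
After byte 5 (0xAE): reg=0x8A

Answer: 0x8A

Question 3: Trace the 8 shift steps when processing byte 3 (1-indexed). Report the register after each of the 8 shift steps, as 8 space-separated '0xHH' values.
Answer: 0x9C 0x3F 0x7E 0xFC 0xFF 0xF9 0xF5 0xED

Derivation:
After byte 1 (0x6B): reg=0xBA
After byte 2 (0x54): reg=0x84
Register before byte 3: 0x84
After XOR with byte 0xCA: 0x4E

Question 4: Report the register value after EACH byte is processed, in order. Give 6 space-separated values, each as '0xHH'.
0xBA 0x84 0xED 0x42 0x8A 0x3E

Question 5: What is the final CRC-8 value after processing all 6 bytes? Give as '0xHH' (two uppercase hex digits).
After byte 1 (0x6B): reg=0xBA
After byte 2 (0x54): reg=0x84
After byte 3 (0xCA): reg=0xED
After byte 4 (0x9A): reg=0x42
After byte 5 (0xAE): reg=0x8A
After byte 6 (0x5A): reg=0x3E

Answer: 0x3E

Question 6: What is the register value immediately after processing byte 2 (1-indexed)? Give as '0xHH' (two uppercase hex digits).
After byte 1 (0x6B): reg=0xBA
After byte 2 (0x54): reg=0x84

Answer: 0x84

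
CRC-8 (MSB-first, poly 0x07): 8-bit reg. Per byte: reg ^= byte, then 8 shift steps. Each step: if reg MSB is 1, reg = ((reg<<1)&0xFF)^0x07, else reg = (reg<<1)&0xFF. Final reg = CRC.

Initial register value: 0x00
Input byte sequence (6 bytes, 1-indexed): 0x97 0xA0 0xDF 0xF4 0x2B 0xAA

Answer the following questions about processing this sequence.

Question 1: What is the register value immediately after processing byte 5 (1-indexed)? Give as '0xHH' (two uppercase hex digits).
Answer: 0x8A

Derivation:
After byte 1 (0x97): reg=0xEC
After byte 2 (0xA0): reg=0xE3
After byte 3 (0xDF): reg=0xB4
After byte 4 (0xF4): reg=0xC7
After byte 5 (0x2B): reg=0x8A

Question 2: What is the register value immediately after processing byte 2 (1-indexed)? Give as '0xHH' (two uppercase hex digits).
After byte 1 (0x97): reg=0xEC
After byte 2 (0xA0): reg=0xE3

Answer: 0xE3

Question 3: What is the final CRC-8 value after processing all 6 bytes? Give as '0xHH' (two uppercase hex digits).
Answer: 0xE0

Derivation:
After byte 1 (0x97): reg=0xEC
After byte 2 (0xA0): reg=0xE3
After byte 3 (0xDF): reg=0xB4
After byte 4 (0xF4): reg=0xC7
After byte 5 (0x2B): reg=0x8A
After byte 6 (0xAA): reg=0xE0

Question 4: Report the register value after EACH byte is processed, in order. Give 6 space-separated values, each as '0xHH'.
0xEC 0xE3 0xB4 0xC7 0x8A 0xE0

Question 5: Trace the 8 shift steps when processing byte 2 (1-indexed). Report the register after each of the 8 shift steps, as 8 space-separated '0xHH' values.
Answer: 0x98 0x37 0x6E 0xDC 0xBF 0x79 0xF2 0xE3

Derivation:
After byte 1 (0x97): reg=0xEC
Register before byte 2: 0xEC
After XOR with byte 0xA0: 0x4C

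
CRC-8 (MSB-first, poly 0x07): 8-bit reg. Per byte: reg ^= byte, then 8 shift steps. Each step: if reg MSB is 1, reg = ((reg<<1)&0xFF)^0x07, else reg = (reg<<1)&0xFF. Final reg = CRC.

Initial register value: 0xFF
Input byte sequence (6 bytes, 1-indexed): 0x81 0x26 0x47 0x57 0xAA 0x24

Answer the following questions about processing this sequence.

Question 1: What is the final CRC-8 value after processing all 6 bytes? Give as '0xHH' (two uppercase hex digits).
After byte 1 (0x81): reg=0x7D
After byte 2 (0x26): reg=0x86
After byte 3 (0x47): reg=0x49
After byte 4 (0x57): reg=0x5A
After byte 5 (0xAA): reg=0xDE
After byte 6 (0x24): reg=0xE8

Answer: 0xE8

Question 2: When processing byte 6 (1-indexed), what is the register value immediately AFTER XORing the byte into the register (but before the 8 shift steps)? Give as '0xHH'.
Answer: 0xFA

Derivation:
Register before byte 6: 0xDE
Byte 6: 0x24
0xDE XOR 0x24 = 0xFA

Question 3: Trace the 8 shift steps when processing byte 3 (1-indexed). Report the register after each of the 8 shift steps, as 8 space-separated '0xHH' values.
Answer: 0x85 0x0D 0x1A 0x34 0x68 0xD0 0xA7 0x49

Derivation:
After byte 1 (0x81): reg=0x7D
After byte 2 (0x26): reg=0x86
Register before byte 3: 0x86
After XOR with byte 0x47: 0xC1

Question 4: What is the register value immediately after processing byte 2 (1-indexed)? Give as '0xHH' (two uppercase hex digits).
Answer: 0x86

Derivation:
After byte 1 (0x81): reg=0x7D
After byte 2 (0x26): reg=0x86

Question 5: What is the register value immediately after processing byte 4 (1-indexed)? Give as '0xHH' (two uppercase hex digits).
Answer: 0x5A

Derivation:
After byte 1 (0x81): reg=0x7D
After byte 2 (0x26): reg=0x86
After byte 3 (0x47): reg=0x49
After byte 4 (0x57): reg=0x5A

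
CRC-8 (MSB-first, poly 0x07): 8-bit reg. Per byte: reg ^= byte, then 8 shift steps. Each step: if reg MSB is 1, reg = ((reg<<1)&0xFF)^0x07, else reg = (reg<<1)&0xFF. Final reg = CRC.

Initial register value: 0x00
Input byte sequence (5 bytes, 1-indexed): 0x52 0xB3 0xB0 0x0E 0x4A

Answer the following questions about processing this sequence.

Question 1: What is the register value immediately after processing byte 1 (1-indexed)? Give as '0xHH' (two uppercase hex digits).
Answer: 0xB9

Derivation:
After byte 1 (0x52): reg=0xB9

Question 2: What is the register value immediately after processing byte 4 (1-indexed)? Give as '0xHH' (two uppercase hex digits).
After byte 1 (0x52): reg=0xB9
After byte 2 (0xB3): reg=0x36
After byte 3 (0xB0): reg=0x9B
After byte 4 (0x0E): reg=0xE2

Answer: 0xE2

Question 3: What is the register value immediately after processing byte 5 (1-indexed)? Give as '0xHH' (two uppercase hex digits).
Answer: 0x51

Derivation:
After byte 1 (0x52): reg=0xB9
After byte 2 (0xB3): reg=0x36
After byte 3 (0xB0): reg=0x9B
After byte 4 (0x0E): reg=0xE2
After byte 5 (0x4A): reg=0x51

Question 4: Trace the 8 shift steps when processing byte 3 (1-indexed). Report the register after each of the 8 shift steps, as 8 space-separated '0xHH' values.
Answer: 0x0B 0x16 0x2C 0x58 0xB0 0x67 0xCE 0x9B

Derivation:
After byte 1 (0x52): reg=0xB9
After byte 2 (0xB3): reg=0x36
Register before byte 3: 0x36
After XOR with byte 0xB0: 0x86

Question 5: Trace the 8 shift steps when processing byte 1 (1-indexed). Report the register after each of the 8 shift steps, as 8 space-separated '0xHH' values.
Register before byte 1: 0x00
After XOR with byte 0x52: 0x52

Answer: 0xA4 0x4F 0x9E 0x3B 0x76 0xEC 0xDF 0xB9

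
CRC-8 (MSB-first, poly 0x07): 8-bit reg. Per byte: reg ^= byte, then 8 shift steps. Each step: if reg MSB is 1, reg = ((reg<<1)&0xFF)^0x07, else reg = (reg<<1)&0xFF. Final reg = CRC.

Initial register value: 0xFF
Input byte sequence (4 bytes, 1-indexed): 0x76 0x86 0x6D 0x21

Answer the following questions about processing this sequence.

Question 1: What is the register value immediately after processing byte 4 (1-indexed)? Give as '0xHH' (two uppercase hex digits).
Answer: 0x1A

Derivation:
After byte 1 (0x76): reg=0xB6
After byte 2 (0x86): reg=0x90
After byte 3 (0x6D): reg=0xFD
After byte 4 (0x21): reg=0x1A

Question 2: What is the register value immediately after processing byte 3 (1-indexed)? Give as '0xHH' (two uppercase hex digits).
After byte 1 (0x76): reg=0xB6
After byte 2 (0x86): reg=0x90
After byte 3 (0x6D): reg=0xFD

Answer: 0xFD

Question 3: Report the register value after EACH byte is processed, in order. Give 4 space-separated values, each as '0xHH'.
0xB6 0x90 0xFD 0x1A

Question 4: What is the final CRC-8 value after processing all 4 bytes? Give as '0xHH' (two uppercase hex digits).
Answer: 0x1A

Derivation:
After byte 1 (0x76): reg=0xB6
After byte 2 (0x86): reg=0x90
After byte 3 (0x6D): reg=0xFD
After byte 4 (0x21): reg=0x1A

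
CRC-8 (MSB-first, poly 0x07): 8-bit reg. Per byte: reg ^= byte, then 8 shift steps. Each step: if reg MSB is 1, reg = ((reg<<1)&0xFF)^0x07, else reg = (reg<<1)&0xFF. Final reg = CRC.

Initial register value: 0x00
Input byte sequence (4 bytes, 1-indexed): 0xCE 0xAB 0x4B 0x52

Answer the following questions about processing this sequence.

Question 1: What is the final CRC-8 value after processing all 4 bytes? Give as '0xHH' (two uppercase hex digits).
Answer: 0xBF

Derivation:
After byte 1 (0xCE): reg=0x64
After byte 2 (0xAB): reg=0x63
After byte 3 (0x4B): reg=0xD8
After byte 4 (0x52): reg=0xBF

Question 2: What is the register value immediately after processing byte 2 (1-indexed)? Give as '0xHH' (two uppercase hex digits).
After byte 1 (0xCE): reg=0x64
After byte 2 (0xAB): reg=0x63

Answer: 0x63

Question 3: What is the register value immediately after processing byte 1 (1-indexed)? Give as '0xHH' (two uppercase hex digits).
Answer: 0x64

Derivation:
After byte 1 (0xCE): reg=0x64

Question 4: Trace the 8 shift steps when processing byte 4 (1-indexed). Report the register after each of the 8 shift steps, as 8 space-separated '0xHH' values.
After byte 1 (0xCE): reg=0x64
After byte 2 (0xAB): reg=0x63
After byte 3 (0x4B): reg=0xD8
Register before byte 4: 0xD8
After XOR with byte 0x52: 0x8A

Answer: 0x13 0x26 0x4C 0x98 0x37 0x6E 0xDC 0xBF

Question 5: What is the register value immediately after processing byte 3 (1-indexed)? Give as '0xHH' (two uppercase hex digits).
Answer: 0xD8

Derivation:
After byte 1 (0xCE): reg=0x64
After byte 2 (0xAB): reg=0x63
After byte 3 (0x4B): reg=0xD8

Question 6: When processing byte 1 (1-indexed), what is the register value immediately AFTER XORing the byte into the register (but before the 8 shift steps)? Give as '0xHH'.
Register before byte 1: 0x00
Byte 1: 0xCE
0x00 XOR 0xCE = 0xCE

Answer: 0xCE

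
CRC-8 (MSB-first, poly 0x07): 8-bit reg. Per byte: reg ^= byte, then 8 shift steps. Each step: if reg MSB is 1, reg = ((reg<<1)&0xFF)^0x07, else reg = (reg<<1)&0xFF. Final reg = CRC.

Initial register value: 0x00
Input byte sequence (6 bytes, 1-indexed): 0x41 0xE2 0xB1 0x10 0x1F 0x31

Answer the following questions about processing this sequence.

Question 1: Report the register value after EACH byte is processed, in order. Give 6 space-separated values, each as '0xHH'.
0xC0 0xEE 0x9A 0xBF 0x69 0x8F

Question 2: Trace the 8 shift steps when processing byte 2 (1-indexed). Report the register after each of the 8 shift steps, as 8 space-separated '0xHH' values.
After byte 1 (0x41): reg=0xC0
Register before byte 2: 0xC0
After XOR with byte 0xE2: 0x22

Answer: 0x44 0x88 0x17 0x2E 0x5C 0xB8 0x77 0xEE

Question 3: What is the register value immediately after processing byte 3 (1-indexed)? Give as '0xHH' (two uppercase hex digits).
After byte 1 (0x41): reg=0xC0
After byte 2 (0xE2): reg=0xEE
After byte 3 (0xB1): reg=0x9A

Answer: 0x9A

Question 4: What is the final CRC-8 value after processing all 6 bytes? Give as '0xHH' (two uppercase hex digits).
Answer: 0x8F

Derivation:
After byte 1 (0x41): reg=0xC0
After byte 2 (0xE2): reg=0xEE
After byte 3 (0xB1): reg=0x9A
After byte 4 (0x10): reg=0xBF
After byte 5 (0x1F): reg=0x69
After byte 6 (0x31): reg=0x8F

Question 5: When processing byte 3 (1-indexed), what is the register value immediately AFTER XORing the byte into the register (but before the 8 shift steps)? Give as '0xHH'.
Register before byte 3: 0xEE
Byte 3: 0xB1
0xEE XOR 0xB1 = 0x5F

Answer: 0x5F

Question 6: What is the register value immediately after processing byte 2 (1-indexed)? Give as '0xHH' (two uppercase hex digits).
After byte 1 (0x41): reg=0xC0
After byte 2 (0xE2): reg=0xEE

Answer: 0xEE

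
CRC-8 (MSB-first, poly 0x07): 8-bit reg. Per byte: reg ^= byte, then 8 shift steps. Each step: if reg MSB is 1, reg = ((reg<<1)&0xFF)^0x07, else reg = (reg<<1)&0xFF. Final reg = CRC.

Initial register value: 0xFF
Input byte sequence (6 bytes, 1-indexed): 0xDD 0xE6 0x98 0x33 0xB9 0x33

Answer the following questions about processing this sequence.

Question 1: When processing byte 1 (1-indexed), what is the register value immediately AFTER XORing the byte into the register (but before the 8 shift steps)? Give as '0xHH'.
Register before byte 1: 0xFF
Byte 1: 0xDD
0xFF XOR 0xDD = 0x22

Answer: 0x22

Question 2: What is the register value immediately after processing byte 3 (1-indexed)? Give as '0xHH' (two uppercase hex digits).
Answer: 0x69

Derivation:
After byte 1 (0xDD): reg=0xEE
After byte 2 (0xE6): reg=0x38
After byte 3 (0x98): reg=0x69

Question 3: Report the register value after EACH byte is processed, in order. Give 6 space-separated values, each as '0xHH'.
0xEE 0x38 0x69 0x81 0xA8 0xC8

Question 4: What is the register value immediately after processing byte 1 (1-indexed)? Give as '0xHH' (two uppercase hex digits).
After byte 1 (0xDD): reg=0xEE

Answer: 0xEE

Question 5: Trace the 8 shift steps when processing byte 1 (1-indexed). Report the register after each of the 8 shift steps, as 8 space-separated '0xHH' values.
Answer: 0x44 0x88 0x17 0x2E 0x5C 0xB8 0x77 0xEE

Derivation:
Register before byte 1: 0xFF
After XOR with byte 0xDD: 0x22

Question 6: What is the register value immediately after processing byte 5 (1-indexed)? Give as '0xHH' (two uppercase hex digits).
Answer: 0xA8

Derivation:
After byte 1 (0xDD): reg=0xEE
After byte 2 (0xE6): reg=0x38
After byte 3 (0x98): reg=0x69
After byte 4 (0x33): reg=0x81
After byte 5 (0xB9): reg=0xA8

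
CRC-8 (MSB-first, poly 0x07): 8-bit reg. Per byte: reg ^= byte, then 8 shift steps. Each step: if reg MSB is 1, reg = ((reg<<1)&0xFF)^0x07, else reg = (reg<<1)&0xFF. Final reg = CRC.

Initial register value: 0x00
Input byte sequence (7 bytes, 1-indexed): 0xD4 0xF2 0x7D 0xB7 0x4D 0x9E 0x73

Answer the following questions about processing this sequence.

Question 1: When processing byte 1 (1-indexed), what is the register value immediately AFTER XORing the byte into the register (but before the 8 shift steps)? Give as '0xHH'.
Answer: 0xD4

Derivation:
Register before byte 1: 0x00
Byte 1: 0xD4
0x00 XOR 0xD4 = 0xD4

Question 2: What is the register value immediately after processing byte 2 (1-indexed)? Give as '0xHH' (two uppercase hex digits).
After byte 1 (0xD4): reg=0x22
After byte 2 (0xF2): reg=0x3E

Answer: 0x3E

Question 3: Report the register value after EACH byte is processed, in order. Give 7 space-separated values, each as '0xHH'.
0x22 0x3E 0xCE 0x68 0xFB 0x3C 0xEA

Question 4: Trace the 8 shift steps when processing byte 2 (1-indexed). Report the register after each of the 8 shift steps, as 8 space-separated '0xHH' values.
Answer: 0xA7 0x49 0x92 0x23 0x46 0x8C 0x1F 0x3E

Derivation:
After byte 1 (0xD4): reg=0x22
Register before byte 2: 0x22
After XOR with byte 0xF2: 0xD0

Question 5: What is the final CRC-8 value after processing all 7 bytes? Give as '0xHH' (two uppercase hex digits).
Answer: 0xEA

Derivation:
After byte 1 (0xD4): reg=0x22
After byte 2 (0xF2): reg=0x3E
After byte 3 (0x7D): reg=0xCE
After byte 4 (0xB7): reg=0x68
After byte 5 (0x4D): reg=0xFB
After byte 6 (0x9E): reg=0x3C
After byte 7 (0x73): reg=0xEA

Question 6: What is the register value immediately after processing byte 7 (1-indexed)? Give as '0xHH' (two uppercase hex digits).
Answer: 0xEA

Derivation:
After byte 1 (0xD4): reg=0x22
After byte 2 (0xF2): reg=0x3E
After byte 3 (0x7D): reg=0xCE
After byte 4 (0xB7): reg=0x68
After byte 5 (0x4D): reg=0xFB
After byte 6 (0x9E): reg=0x3C
After byte 7 (0x73): reg=0xEA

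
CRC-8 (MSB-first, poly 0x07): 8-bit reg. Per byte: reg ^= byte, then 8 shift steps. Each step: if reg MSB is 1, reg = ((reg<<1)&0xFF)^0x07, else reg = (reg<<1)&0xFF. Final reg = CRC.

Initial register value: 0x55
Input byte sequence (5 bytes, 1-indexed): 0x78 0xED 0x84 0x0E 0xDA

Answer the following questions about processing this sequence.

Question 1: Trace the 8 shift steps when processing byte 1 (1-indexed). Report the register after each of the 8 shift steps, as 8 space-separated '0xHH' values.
Register before byte 1: 0x55
After XOR with byte 0x78: 0x2D

Answer: 0x5A 0xB4 0x6F 0xDE 0xBB 0x71 0xE2 0xC3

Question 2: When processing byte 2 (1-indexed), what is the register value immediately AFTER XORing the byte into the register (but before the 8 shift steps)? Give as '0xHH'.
Answer: 0x2E

Derivation:
Register before byte 2: 0xC3
Byte 2: 0xED
0xC3 XOR 0xED = 0x2E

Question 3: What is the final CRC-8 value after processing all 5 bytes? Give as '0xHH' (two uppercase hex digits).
After byte 1 (0x78): reg=0xC3
After byte 2 (0xED): reg=0xCA
After byte 3 (0x84): reg=0xED
After byte 4 (0x0E): reg=0xA7
After byte 5 (0xDA): reg=0x74

Answer: 0x74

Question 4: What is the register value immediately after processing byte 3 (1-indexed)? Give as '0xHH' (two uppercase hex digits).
After byte 1 (0x78): reg=0xC3
After byte 2 (0xED): reg=0xCA
After byte 3 (0x84): reg=0xED

Answer: 0xED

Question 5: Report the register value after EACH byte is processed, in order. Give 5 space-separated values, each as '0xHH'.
0xC3 0xCA 0xED 0xA7 0x74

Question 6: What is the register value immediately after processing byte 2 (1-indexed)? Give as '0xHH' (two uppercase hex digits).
Answer: 0xCA

Derivation:
After byte 1 (0x78): reg=0xC3
After byte 2 (0xED): reg=0xCA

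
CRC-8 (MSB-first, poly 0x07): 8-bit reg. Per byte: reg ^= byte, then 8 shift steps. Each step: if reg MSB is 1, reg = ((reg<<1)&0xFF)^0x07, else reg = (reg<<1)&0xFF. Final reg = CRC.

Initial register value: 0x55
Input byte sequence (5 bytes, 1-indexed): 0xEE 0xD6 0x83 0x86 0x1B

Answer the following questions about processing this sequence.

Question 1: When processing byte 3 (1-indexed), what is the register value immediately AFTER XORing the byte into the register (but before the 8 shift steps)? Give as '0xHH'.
Answer: 0x77

Derivation:
Register before byte 3: 0xF4
Byte 3: 0x83
0xF4 XOR 0x83 = 0x77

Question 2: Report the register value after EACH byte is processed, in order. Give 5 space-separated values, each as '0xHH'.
0x28 0xF4 0x42 0x52 0xF8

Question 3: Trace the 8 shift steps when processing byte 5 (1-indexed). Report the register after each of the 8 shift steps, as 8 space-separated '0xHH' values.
After byte 1 (0xEE): reg=0x28
After byte 2 (0xD6): reg=0xF4
After byte 3 (0x83): reg=0x42
After byte 4 (0x86): reg=0x52
Register before byte 5: 0x52
After XOR with byte 0x1B: 0x49

Answer: 0x92 0x23 0x46 0x8C 0x1F 0x3E 0x7C 0xF8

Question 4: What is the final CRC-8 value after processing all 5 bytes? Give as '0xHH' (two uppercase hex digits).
Answer: 0xF8

Derivation:
After byte 1 (0xEE): reg=0x28
After byte 2 (0xD6): reg=0xF4
After byte 3 (0x83): reg=0x42
After byte 4 (0x86): reg=0x52
After byte 5 (0x1B): reg=0xF8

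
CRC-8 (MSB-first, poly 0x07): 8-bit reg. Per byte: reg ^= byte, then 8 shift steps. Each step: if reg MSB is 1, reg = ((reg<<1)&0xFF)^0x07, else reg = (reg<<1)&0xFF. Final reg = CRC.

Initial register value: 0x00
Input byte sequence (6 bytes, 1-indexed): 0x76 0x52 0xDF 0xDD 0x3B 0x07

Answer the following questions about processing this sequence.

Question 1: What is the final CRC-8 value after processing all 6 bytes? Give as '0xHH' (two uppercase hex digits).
After byte 1 (0x76): reg=0x45
After byte 2 (0x52): reg=0x65
After byte 3 (0xDF): reg=0x2F
After byte 4 (0xDD): reg=0xD0
After byte 5 (0x3B): reg=0x9F
After byte 6 (0x07): reg=0xC1

Answer: 0xC1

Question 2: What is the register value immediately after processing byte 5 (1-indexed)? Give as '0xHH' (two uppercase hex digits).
Answer: 0x9F

Derivation:
After byte 1 (0x76): reg=0x45
After byte 2 (0x52): reg=0x65
After byte 3 (0xDF): reg=0x2F
After byte 4 (0xDD): reg=0xD0
After byte 5 (0x3B): reg=0x9F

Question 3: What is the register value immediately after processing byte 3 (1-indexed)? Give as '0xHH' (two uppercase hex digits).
After byte 1 (0x76): reg=0x45
After byte 2 (0x52): reg=0x65
After byte 3 (0xDF): reg=0x2F

Answer: 0x2F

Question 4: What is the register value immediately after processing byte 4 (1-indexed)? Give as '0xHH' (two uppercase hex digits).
Answer: 0xD0

Derivation:
After byte 1 (0x76): reg=0x45
After byte 2 (0x52): reg=0x65
After byte 3 (0xDF): reg=0x2F
After byte 4 (0xDD): reg=0xD0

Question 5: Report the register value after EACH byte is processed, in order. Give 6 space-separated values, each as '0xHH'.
0x45 0x65 0x2F 0xD0 0x9F 0xC1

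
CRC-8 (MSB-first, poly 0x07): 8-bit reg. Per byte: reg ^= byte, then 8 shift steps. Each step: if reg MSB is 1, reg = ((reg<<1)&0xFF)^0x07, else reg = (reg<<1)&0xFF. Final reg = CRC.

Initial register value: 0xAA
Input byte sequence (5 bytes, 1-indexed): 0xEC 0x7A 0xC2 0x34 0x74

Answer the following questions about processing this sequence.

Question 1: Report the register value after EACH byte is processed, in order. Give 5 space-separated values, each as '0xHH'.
0xD5 0x44 0x9B 0x44 0x90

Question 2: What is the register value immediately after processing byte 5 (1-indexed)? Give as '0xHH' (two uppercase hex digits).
Answer: 0x90

Derivation:
After byte 1 (0xEC): reg=0xD5
After byte 2 (0x7A): reg=0x44
After byte 3 (0xC2): reg=0x9B
After byte 4 (0x34): reg=0x44
After byte 5 (0x74): reg=0x90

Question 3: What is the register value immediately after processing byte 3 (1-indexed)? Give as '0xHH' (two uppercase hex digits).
After byte 1 (0xEC): reg=0xD5
After byte 2 (0x7A): reg=0x44
After byte 3 (0xC2): reg=0x9B

Answer: 0x9B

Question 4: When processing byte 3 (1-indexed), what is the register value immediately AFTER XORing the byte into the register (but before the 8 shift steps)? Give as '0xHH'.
Answer: 0x86

Derivation:
Register before byte 3: 0x44
Byte 3: 0xC2
0x44 XOR 0xC2 = 0x86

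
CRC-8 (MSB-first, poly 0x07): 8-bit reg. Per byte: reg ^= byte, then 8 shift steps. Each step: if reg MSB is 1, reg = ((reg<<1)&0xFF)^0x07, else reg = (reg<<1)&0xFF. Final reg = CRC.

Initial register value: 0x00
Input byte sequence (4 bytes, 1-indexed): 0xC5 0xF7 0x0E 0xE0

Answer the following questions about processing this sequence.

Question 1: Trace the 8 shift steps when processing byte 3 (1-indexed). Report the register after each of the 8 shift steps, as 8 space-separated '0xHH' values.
Answer: 0xD2 0xA3 0x41 0x82 0x03 0x06 0x0C 0x18

Derivation:
After byte 1 (0xC5): reg=0x55
After byte 2 (0xF7): reg=0x67
Register before byte 3: 0x67
After XOR with byte 0x0E: 0x69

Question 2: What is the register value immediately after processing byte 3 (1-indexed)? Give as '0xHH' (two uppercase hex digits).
After byte 1 (0xC5): reg=0x55
After byte 2 (0xF7): reg=0x67
After byte 3 (0x0E): reg=0x18

Answer: 0x18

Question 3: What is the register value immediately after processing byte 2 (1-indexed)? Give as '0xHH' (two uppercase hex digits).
Answer: 0x67

Derivation:
After byte 1 (0xC5): reg=0x55
After byte 2 (0xF7): reg=0x67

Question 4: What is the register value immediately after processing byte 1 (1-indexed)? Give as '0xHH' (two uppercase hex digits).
After byte 1 (0xC5): reg=0x55

Answer: 0x55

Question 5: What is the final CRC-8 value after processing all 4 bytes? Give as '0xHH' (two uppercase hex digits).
After byte 1 (0xC5): reg=0x55
After byte 2 (0xF7): reg=0x67
After byte 3 (0x0E): reg=0x18
After byte 4 (0xE0): reg=0xE6

Answer: 0xE6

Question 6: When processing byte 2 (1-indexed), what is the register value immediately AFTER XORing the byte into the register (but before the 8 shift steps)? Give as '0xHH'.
Register before byte 2: 0x55
Byte 2: 0xF7
0x55 XOR 0xF7 = 0xA2

Answer: 0xA2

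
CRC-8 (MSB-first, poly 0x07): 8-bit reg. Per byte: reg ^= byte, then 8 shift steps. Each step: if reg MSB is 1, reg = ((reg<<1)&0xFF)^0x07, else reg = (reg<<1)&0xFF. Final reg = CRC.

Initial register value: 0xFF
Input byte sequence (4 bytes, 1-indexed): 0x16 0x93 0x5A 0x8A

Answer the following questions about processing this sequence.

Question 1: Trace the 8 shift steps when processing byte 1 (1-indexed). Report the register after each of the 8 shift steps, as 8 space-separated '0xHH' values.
Register before byte 1: 0xFF
After XOR with byte 0x16: 0xE9

Answer: 0xD5 0xAD 0x5D 0xBA 0x73 0xE6 0xCB 0x91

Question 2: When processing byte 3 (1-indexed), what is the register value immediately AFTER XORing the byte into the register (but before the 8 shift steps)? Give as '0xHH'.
Answer: 0x54

Derivation:
Register before byte 3: 0x0E
Byte 3: 0x5A
0x0E XOR 0x5A = 0x54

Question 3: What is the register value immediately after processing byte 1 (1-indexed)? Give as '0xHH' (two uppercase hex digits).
Answer: 0x91

Derivation:
After byte 1 (0x16): reg=0x91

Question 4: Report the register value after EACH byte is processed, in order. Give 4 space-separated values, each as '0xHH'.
0x91 0x0E 0xAB 0xE7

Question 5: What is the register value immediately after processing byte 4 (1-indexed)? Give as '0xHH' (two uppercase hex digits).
After byte 1 (0x16): reg=0x91
After byte 2 (0x93): reg=0x0E
After byte 3 (0x5A): reg=0xAB
After byte 4 (0x8A): reg=0xE7

Answer: 0xE7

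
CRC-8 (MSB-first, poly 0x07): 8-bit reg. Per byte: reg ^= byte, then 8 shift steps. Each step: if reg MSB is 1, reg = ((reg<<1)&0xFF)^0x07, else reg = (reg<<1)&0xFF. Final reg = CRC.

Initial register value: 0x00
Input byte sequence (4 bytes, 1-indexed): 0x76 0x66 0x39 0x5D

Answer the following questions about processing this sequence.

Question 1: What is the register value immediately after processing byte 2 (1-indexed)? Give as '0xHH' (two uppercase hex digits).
After byte 1 (0x76): reg=0x45
After byte 2 (0x66): reg=0xE9

Answer: 0xE9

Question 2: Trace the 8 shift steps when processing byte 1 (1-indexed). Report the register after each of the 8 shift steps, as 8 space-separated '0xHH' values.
Answer: 0xEC 0xDF 0xB9 0x75 0xEA 0xD3 0xA1 0x45

Derivation:
Register before byte 1: 0x00
After XOR with byte 0x76: 0x76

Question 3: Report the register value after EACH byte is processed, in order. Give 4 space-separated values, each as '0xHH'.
0x45 0xE9 0x3E 0x2E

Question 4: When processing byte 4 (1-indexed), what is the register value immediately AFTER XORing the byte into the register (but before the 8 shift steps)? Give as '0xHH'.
Register before byte 4: 0x3E
Byte 4: 0x5D
0x3E XOR 0x5D = 0x63

Answer: 0x63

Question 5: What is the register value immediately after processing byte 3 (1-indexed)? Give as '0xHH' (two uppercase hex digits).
After byte 1 (0x76): reg=0x45
After byte 2 (0x66): reg=0xE9
After byte 3 (0x39): reg=0x3E

Answer: 0x3E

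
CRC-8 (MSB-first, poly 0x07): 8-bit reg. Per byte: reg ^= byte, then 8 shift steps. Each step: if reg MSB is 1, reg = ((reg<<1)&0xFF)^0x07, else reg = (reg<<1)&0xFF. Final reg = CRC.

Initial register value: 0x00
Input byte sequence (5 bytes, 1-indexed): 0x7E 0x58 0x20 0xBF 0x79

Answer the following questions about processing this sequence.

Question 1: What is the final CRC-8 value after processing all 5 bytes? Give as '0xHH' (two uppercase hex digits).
After byte 1 (0x7E): reg=0x7D
After byte 2 (0x58): reg=0xFB
After byte 3 (0x20): reg=0x0F
After byte 4 (0xBF): reg=0x19
After byte 5 (0x79): reg=0x27

Answer: 0x27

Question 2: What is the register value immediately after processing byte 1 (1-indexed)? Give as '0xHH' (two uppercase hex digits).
After byte 1 (0x7E): reg=0x7D

Answer: 0x7D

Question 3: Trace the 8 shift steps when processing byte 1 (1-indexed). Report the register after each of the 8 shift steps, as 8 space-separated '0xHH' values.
Register before byte 1: 0x00
After XOR with byte 0x7E: 0x7E

Answer: 0xFC 0xFF 0xF9 0xF5 0xED 0xDD 0xBD 0x7D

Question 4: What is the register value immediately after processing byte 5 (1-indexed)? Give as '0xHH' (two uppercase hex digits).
After byte 1 (0x7E): reg=0x7D
After byte 2 (0x58): reg=0xFB
After byte 3 (0x20): reg=0x0F
After byte 4 (0xBF): reg=0x19
After byte 5 (0x79): reg=0x27

Answer: 0x27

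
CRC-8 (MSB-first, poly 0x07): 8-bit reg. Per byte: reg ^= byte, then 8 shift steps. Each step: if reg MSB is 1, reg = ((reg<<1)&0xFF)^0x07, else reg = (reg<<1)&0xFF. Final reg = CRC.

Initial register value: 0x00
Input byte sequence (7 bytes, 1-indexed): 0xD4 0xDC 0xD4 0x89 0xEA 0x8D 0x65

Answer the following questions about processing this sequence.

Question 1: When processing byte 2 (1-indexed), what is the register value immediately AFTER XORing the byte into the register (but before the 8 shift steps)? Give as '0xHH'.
Answer: 0xFE

Derivation:
Register before byte 2: 0x22
Byte 2: 0xDC
0x22 XOR 0xDC = 0xFE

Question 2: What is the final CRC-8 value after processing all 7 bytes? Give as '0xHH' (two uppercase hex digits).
After byte 1 (0xD4): reg=0x22
After byte 2 (0xDC): reg=0xF4
After byte 3 (0xD4): reg=0xE0
After byte 4 (0x89): reg=0x18
After byte 5 (0xEA): reg=0xD0
After byte 6 (0x8D): reg=0x94
After byte 7 (0x65): reg=0xD9

Answer: 0xD9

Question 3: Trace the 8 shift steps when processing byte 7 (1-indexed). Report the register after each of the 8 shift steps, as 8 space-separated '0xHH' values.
After byte 1 (0xD4): reg=0x22
After byte 2 (0xDC): reg=0xF4
After byte 3 (0xD4): reg=0xE0
After byte 4 (0x89): reg=0x18
After byte 5 (0xEA): reg=0xD0
After byte 6 (0x8D): reg=0x94
Register before byte 7: 0x94
After XOR with byte 0x65: 0xF1

Answer: 0xE5 0xCD 0x9D 0x3D 0x7A 0xF4 0xEF 0xD9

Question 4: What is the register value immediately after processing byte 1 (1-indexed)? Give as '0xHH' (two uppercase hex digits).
After byte 1 (0xD4): reg=0x22

Answer: 0x22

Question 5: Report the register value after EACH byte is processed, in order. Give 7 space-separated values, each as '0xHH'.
0x22 0xF4 0xE0 0x18 0xD0 0x94 0xD9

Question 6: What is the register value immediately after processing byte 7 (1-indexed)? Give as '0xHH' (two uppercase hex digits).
Answer: 0xD9

Derivation:
After byte 1 (0xD4): reg=0x22
After byte 2 (0xDC): reg=0xF4
After byte 3 (0xD4): reg=0xE0
After byte 4 (0x89): reg=0x18
After byte 5 (0xEA): reg=0xD0
After byte 6 (0x8D): reg=0x94
After byte 7 (0x65): reg=0xD9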